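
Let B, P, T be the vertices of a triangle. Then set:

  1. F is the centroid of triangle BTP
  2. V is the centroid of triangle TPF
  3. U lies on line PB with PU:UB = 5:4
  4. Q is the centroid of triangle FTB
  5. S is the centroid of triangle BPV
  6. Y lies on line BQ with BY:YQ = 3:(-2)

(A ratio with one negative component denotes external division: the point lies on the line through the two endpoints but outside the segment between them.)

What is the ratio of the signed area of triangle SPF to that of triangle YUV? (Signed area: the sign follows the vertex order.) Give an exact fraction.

[SPF]:[YUV] = 3/2

Assign B = (0, 0), P = (1, 0), T = (0, 1) — the answer is frame-independent, so this choice is without loss of generality.
1. F is the centroid of triangle BTP ⇒ F = (1/3, 1/3)
2. V is the centroid of triangle TPF ⇒ V = (4/9, 4/9)
3. U lies on line PB with PU:UB = 5:4 ⇒ U = (4/9, 0)
4. Q is the centroid of triangle FTB ⇒ Q = (1/9, 4/9)
5. S is the centroid of triangle BPV ⇒ S = (13/27, 4/27)
6. Y lies on line BQ with BY:YQ = 3:(-2) ⇒ Y = (1/3, 4/3)
2·[SPF] = 2/27, 2·[YUV] = 4/81
[SPF]:[YUV] = 2/27:4/81 = 3/2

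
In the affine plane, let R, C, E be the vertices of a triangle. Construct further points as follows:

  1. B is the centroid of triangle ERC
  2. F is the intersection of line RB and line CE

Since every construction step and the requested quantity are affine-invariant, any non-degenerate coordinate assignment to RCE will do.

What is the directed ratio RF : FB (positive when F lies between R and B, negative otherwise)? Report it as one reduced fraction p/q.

Choose coordinates R = (0, 0), C = (1, 0), E = (0, 1).
1. B is the centroid of triangle ERC ⇒ B = (1/3, 1/3)
2. F is the intersection of line RB and line CE ⇒ F = (1/2, 1/2)
F = R + t·(B−R) with t = 3/2, so RF:FB = t:(1−t) = 3/2:-1/2

RF:FB = -3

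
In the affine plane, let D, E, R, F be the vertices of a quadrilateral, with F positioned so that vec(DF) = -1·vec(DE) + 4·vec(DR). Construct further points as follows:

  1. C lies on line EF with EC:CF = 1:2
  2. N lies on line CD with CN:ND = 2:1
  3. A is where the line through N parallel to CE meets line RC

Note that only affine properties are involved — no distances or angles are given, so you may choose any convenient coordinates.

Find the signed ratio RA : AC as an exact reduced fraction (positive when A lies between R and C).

RA:AC = -1/4

Choose coordinates D = (0, 0), E = (1, 0), R = (0, 1), F = (-1, 4).
1. C lies on line EF with EC:CF = 1:2 ⇒ C = (1/3, 4/3)
2. N lies on line CD with CN:ND = 2:1 ⇒ N = (1/9, 4/9)
3. A is where the line through N parallel to CE meets line RC ⇒ A = (-1/9, 8/9)
A = R + t·(C−R) with t = -1/3, so RA:AC = t:(1−t) = -1/3:4/3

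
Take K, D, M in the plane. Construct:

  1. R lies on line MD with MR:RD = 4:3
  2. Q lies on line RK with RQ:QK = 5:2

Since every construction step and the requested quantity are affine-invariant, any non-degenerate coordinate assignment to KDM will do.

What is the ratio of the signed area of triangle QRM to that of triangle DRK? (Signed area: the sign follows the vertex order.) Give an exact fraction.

Assign K = (0, 0), D = (1, 0), M = (0, 1) — the answer is frame-independent, so this choice is without loss of generality.
1. R lies on line MD with MR:RD = 4:3 ⇒ R = (4/7, 3/7)
2. Q lies on line RK with RQ:QK = 5:2 ⇒ Q = (8/49, 6/49)
2·[QRM] = 20/49, 2·[DRK] = 3/7
[QRM]:[DRK] = 20/49:3/7 = 20/21

[QRM]:[DRK] = 20/21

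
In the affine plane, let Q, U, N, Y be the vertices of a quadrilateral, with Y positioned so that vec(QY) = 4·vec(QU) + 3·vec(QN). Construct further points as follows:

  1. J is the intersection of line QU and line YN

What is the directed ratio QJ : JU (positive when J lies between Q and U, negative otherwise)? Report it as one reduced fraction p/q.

Set Q = (0, 0), U = (1, 0), N = (0, 1), Y = (4, 3); any affine frame gives the same invariant.
1. J is the intersection of line QU and line YN ⇒ J = (-2, 0)
J = Q + t·(U−Q) with t = -2, so QJ:JU = t:(1−t) = -2:3

QJ:JU = -2/3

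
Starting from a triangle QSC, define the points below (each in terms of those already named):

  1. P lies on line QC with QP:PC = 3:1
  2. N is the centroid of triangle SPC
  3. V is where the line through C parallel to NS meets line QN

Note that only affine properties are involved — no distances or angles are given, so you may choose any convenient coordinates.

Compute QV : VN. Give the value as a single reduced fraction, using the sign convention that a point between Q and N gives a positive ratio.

Set Q = (0, 0), S = (1, 0), C = (0, 1); any affine frame gives the same invariant.
1. P lies on line QC with QP:PC = 3:1 ⇒ P = (0, 3/4)
2. N is the centroid of triangle SPC ⇒ N = (1/3, 7/12)
3. V is where the line through C parallel to NS meets line QN ⇒ V = (8/21, 2/3)
V = Q + t·(N−Q) with t = 8/7, so QV:VN = t:(1−t) = 8/7:-1/7

QV:VN = -8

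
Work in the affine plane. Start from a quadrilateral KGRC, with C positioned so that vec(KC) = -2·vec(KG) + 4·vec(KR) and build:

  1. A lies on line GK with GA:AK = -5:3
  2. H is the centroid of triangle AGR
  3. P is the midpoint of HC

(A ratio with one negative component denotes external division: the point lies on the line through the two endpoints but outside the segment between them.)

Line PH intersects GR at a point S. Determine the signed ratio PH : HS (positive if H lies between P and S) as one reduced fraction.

PH:HS = -11/10

Choose coordinates K = (0, 0), G = (1, 0), R = (0, 1), C = (-2, 4).
1. A lies on line GK with GA:AK = -5:3 ⇒ A = (-3/2, 0)
2. H is the centroid of triangle AGR ⇒ H = (-1/6, 1/3)
3. P is the midpoint of HC ⇒ P = (-13/12, 13/6)
line PH meets GR at S = (-1, 2)
H = P + t·(S−P) with t = 11, so PH:HS = 11:-10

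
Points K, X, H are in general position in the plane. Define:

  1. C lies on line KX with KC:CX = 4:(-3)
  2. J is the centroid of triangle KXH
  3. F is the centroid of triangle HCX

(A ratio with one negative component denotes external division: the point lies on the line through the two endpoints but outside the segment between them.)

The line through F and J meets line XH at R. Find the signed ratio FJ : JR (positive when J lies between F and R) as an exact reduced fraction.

Assign K = (0, 0), X = (1, 0), H = (0, 1) — the answer is frame-independent, so this choice is without loss of generality.
1. C lies on line KX with KC:CX = 4:(-3) ⇒ C = (4, 0)
2. J is the centroid of triangle KXH ⇒ J = (1/3, 1/3)
3. F is the centroid of triangle HCX ⇒ F = (5/3, 1/3)
line FJ meets XH at R = (2/3, 1/3)
J = F + t·(R−F) with t = 4/3, so FJ:JR = 4/3:-1/3

FJ:JR = -4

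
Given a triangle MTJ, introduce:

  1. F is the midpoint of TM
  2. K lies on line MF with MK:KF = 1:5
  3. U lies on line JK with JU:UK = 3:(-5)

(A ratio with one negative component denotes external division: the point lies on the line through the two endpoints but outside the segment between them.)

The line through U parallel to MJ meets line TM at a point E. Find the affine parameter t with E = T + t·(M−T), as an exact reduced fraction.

Choose coordinates M = (0, 0), T = (1, 0), J = (0, 1).
1. F is the midpoint of TM ⇒ F = (1/2, 0)
2. K lies on line MF with MK:KF = 1:5 ⇒ K = (1/12, 0)
3. U lies on line JK with JU:UK = 3:(-5) ⇒ U = (-1/8, 5/2)
through U parallel to MJ: direction (0, 1); meets TM at E = (-1/8, 0)
E = T + t·(M−T) with t = 9/8

t = 9/8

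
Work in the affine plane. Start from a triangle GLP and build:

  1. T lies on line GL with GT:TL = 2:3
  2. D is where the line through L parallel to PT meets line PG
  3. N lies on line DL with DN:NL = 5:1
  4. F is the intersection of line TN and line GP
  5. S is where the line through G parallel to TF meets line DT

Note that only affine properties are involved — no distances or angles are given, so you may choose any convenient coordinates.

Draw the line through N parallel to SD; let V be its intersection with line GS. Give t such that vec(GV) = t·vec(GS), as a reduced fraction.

Work in coordinates with G = (0, 0), L = (1, 0), P = (0, 1).
1. T lies on line GL with GT:TL = 2:3 ⇒ T = (2/5, 0)
2. D is where the line through L parallel to PT meets line PG ⇒ D = (0, 5/2)
3. N lies on line DL with DN:NL = 5:1 ⇒ N = (5/6, 5/12)
4. F is the intersection of line TN and line GP ⇒ F = (0, -5/13)
5. S is where the line through G parallel to TF meets line DT ⇒ S = (26/75, 1/3)
through N parallel to SD: direction (-26/75, 13/6); meets GS at V = (39/50, 3/4)
V = G + t·(S−G) with t = 9/4

t = 9/4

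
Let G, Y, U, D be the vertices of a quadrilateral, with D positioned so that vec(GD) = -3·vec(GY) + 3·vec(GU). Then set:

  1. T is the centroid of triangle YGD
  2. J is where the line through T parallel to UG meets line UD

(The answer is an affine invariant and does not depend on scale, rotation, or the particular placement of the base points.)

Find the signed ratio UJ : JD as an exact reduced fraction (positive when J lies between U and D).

Assign G = (0, 0), Y = (1, 0), U = (0, 1), D = (-3, 3) — the answer is frame-independent, so this choice is without loss of generality.
1. T is the centroid of triangle YGD ⇒ T = (-2/3, 1)
2. J is where the line through T parallel to UG meets line UD ⇒ J = (-2/3, 13/9)
J = U + t·(D−U) with t = 2/9, so UJ:JD = t:(1−t) = 2/9:7/9

UJ:JD = 2/7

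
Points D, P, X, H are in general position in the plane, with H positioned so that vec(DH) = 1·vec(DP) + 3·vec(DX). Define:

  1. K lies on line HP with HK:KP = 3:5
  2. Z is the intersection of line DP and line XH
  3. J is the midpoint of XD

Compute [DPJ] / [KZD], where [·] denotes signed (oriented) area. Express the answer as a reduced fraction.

[DPJ]:[KZD] = 8/15

Work in coordinates with D = (0, 0), P = (1, 0), X = (0, 1), H = (1, 3).
1. K lies on line HP with HK:KP = 3:5 ⇒ K = (1, 15/8)
2. Z is the intersection of line DP and line XH ⇒ Z = (-1/2, 0)
3. J is the midpoint of XD ⇒ J = (0, 1/2)
2·[DPJ] = 1/2, 2·[KZD] = 15/16
[DPJ]:[KZD] = 1/2:15/16 = 8/15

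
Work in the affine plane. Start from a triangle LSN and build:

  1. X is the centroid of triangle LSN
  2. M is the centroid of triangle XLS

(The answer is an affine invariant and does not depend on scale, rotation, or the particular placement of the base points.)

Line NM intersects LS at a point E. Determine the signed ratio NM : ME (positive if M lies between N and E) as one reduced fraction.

NM:ME = 8

Assign L = (0, 0), S = (1, 0), N = (0, 1) — the answer is frame-independent, so this choice is without loss of generality.
1. X is the centroid of triangle LSN ⇒ X = (1/3, 1/3)
2. M is the centroid of triangle XLS ⇒ M = (4/9, 1/9)
line NM meets LS at E = (1/2, 0)
M = N + t·(E−N) with t = 8/9, so NM:ME = 8/9:1/9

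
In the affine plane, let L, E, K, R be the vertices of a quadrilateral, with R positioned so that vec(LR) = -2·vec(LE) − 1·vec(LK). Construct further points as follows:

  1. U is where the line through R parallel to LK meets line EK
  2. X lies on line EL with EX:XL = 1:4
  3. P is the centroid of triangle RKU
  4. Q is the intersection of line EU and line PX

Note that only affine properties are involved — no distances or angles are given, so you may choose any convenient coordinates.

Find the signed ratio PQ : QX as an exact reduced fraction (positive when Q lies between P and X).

PQ:QX = -20/3

Assign L = (0, 0), E = (1, 0), K = (0, 1), R = (-2, -1) — the answer is frame-independent, so this choice is without loss of generality.
1. U is where the line through R parallel to LK meets line EK ⇒ U = (-2, 3)
2. X lies on line EL with EX:XL = 1:4 ⇒ X = (4/5, 0)
3. P is the centroid of triangle RKU ⇒ P = (-4/3, 1)
4. Q is the intersection of line EU and line PX ⇒ Q = (20/17, -3/17)
Q = P + t·(X−P) with t = 20/17, so PQ:QX = t:(1−t) = 20/17:-3/17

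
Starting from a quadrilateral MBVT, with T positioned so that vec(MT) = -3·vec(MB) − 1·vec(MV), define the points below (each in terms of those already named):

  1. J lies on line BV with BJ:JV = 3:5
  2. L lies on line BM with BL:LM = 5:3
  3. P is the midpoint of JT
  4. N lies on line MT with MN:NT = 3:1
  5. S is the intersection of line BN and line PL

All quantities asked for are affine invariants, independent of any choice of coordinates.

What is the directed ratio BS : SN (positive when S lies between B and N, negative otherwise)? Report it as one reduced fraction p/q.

Work in coordinates with M = (0, 0), B = (1, 0), V = (0, 1), T = (-3, -1).
1. J lies on line BV with BJ:JV = 3:5 ⇒ J = (5/8, 3/8)
2. L lies on line BM with BL:LM = 5:3 ⇒ L = (3/8, 0)
3. P is the midpoint of JT ⇒ P = (-19/16, -5/16)
4. N lies on line MT with MN:NT = 3:1 ⇒ N = (-9/4, -3/4)
5. S is the intersection of line BN and line PL ⇒ S = (81/16, 15/16)
S = B + t·(N−B) with t = -5/4, so BS:SN = t:(1−t) = -5/4:9/4

BS:SN = -5/9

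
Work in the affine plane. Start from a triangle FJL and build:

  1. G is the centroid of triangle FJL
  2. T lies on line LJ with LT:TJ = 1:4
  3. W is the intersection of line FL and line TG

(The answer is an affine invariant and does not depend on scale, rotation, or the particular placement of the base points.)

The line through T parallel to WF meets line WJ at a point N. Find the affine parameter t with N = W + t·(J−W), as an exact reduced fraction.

t = 1/5

Set F = (0, 0), J = (1, 0), L = (0, 1); any affine frame gives the same invariant.
1. G is the centroid of triangle FJL ⇒ G = (1/3, 1/3)
2. T lies on line LJ with LT:TJ = 1:4 ⇒ T = (1/5, 4/5)
3. W is the intersection of line FL and line TG ⇒ W = (0, 3/2)
through T parallel to WF: direction (0, -3/2); meets WJ at N = (1/5, 6/5)
N = W + t·(J−W) with t = 1/5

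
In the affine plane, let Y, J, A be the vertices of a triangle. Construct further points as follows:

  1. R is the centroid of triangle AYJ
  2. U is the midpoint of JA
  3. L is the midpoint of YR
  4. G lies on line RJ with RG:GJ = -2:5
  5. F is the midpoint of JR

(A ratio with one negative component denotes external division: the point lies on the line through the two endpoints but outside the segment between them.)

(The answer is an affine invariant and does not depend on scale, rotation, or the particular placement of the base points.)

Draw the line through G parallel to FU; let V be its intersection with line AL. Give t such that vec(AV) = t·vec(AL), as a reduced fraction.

Choose coordinates Y = (0, 0), J = (1, 0), A = (0, 1).
1. R is the centroid of triangle AYJ ⇒ R = (1/3, 1/3)
2. U is the midpoint of JA ⇒ U = (1/2, 1/2)
3. L is the midpoint of YR ⇒ L = (1/6, 1/6)
4. G lies on line RJ with RG:GJ = -2:5 ⇒ G = (-1/9, 5/9)
5. F is the midpoint of JR ⇒ F = (2/3, 1/6)
through G parallel to FU: direction (-1/6, 1/3); meets AL at V = (2/9, -1/9)
V = A + t·(L−A) with t = 4/3

t = 4/3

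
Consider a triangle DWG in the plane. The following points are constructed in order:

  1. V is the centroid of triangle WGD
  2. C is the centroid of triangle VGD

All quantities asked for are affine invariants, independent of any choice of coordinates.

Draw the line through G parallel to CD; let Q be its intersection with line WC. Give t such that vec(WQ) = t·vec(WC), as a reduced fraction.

t = 5/4

Set D = (0, 0), W = (1, 0), G = (0, 1); any affine frame gives the same invariant.
1. V is the centroid of triangle WGD ⇒ V = (1/3, 1/3)
2. C is the centroid of triangle VGD ⇒ C = (1/9, 4/9)
through G parallel to CD: direction (-1/9, -4/9); meets WC at Q = (-1/9, 5/9)
Q = W + t·(C−W) with t = 5/4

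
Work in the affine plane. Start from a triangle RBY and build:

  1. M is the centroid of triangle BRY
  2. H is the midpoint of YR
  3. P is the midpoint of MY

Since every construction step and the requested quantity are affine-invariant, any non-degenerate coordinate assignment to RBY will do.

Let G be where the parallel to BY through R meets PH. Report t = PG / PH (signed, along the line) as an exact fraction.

Choose coordinates R = (0, 0), B = (1, 0), Y = (0, 1).
1. M is the centroid of triangle BRY ⇒ M = (1/3, 1/3)
2. H is the midpoint of YR ⇒ H = (0, 1/2)
3. P is the midpoint of MY ⇒ P = (1/6, 2/3)
through R parallel to BY: direction (-1, 1); meets PH at G = (-1/4, 1/4)
G = P + t·(H−P) with t = 5/2

t = 5/2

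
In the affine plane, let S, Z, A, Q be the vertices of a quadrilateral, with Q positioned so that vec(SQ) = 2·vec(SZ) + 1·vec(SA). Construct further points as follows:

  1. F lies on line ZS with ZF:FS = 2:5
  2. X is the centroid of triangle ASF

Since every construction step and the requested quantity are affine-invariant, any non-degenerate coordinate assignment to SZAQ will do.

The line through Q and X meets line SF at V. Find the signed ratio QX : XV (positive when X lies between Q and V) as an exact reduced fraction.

QX:XV = 2

Set S = (0, 0), Z = (1, 0), A = (0, 1), Q = (2, 1); any affine frame gives the same invariant.
1. F lies on line ZS with ZF:FS = 2:5 ⇒ F = (5/7, 0)
2. X is the centroid of triangle ASF ⇒ X = (5/21, 1/3)
line QX meets SF at V = (-9/14, 0)
X = Q + t·(V−Q) with t = 2/3, so QX:XV = 2/3:1/3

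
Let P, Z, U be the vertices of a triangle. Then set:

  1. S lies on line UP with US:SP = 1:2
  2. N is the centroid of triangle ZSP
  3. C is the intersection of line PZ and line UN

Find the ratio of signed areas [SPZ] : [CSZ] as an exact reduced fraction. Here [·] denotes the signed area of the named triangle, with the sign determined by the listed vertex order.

Work in coordinates with P = (0, 0), Z = (1, 0), U = (0, 1).
1. S lies on line UP with US:SP = 1:2 ⇒ S = (0, 2/3)
2. N is the centroid of triangle ZSP ⇒ N = (1/3, 2/9)
3. C is the intersection of line PZ and line UN ⇒ C = (3/7, 0)
2·[SPZ] = 2/3, 2·[CSZ] = -8/21
[SPZ]:[CSZ] = 2/3:-8/21 = -7/4

[SPZ]:[CSZ] = -7/4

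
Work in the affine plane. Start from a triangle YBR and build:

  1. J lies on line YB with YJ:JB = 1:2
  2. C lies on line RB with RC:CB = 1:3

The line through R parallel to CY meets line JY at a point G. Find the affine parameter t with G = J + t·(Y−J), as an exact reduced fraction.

t = 2

Work in coordinates with Y = (0, 0), B = (1, 0), R = (0, 1).
1. J lies on line YB with YJ:JB = 1:2 ⇒ J = (1/3, 0)
2. C lies on line RB with RC:CB = 1:3 ⇒ C = (1/4, 3/4)
through R parallel to CY: direction (-1/4, -3/4); meets JY at G = (-1/3, 0)
G = J + t·(Y−J) with t = 2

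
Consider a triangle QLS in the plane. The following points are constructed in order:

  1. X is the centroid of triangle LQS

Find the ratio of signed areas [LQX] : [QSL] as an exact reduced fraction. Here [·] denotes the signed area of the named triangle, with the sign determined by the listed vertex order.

[LQX]:[QSL] = 1/3

Choose coordinates Q = (0, 0), L = (1, 0), S = (0, 1).
1. X is the centroid of triangle LQS ⇒ X = (1/3, 1/3)
2·[LQX] = -1/3, 2·[QSL] = -1
[LQX]:[QSL] = -1/3:-1 = 1/3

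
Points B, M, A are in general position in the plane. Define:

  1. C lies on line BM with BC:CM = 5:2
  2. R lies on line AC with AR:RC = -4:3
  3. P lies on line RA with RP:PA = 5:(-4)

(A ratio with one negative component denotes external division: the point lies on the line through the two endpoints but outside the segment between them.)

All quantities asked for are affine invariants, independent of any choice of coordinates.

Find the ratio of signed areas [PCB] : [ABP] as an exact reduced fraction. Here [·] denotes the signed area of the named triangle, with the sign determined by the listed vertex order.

[PCB]:[ABP] = 17/16

Assign B = (0, 0), M = (1, 0), A = (0, 1) — the answer is frame-independent, so this choice is without loss of generality.
1. C lies on line BM with BC:CM = 5:2 ⇒ C = (5/7, 0)
2. R lies on line AC with AR:RC = -4:3 ⇒ R = (20/7, -3)
3. P lies on line RA with RP:PA = 5:(-4) ⇒ P = (-80/7, 17)
2·[PCB] = -85/7, 2·[ABP] = -80/7
[PCB]:[ABP] = -85/7:-80/7 = 17/16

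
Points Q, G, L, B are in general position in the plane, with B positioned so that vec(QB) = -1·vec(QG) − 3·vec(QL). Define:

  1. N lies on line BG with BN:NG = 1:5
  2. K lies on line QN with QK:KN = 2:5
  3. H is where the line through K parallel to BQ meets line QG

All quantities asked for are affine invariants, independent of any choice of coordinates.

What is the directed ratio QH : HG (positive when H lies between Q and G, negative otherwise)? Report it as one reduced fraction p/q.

Choose coordinates Q = (0, 0), G = (1, 0), L = (0, 1), B = (-1, -3).
1. N lies on line BG with BN:NG = 1:5 ⇒ N = (-2/3, -5/2)
2. K lies on line QN with QK:KN = 2:5 ⇒ K = (-4/21, -5/7)
3. H is where the line through K parallel to BQ meets line QG ⇒ H = (1/21, 0)
H = Q + t·(G−Q) with t = 1/21, so QH:HG = t:(1−t) = 1/21:20/21

QH:HG = 1/20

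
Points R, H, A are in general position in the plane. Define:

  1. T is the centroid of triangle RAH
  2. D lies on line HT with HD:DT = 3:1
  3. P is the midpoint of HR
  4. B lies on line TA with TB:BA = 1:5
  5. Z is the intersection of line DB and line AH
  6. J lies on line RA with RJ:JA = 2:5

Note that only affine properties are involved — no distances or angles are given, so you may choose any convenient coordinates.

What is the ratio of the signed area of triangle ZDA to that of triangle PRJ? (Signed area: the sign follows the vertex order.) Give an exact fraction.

Assign R = (0, 0), H = (1, 0), A = (0, 1) — the answer is frame-independent, so this choice is without loss of generality.
1. T is the centroid of triangle RAH ⇒ T = (1/3, 1/3)
2. D lies on line HT with HD:DT = 3:1 ⇒ D = (1/2, 1/4)
3. P is the midpoint of HR ⇒ P = (1/2, 0)
4. B lies on line TA with TB:BA = 1:5 ⇒ B = (5/18, 4/9)
5. Z is the intersection of line DB and line AH ⇒ Z = (5/2, -3/2)
6. J lies on line RA with RJ:JA = 2:5 ⇒ J = (0, 2/7)
2·[ZDA] = -5/8, 2·[PRJ] = -1/7
[ZDA]:[PRJ] = -5/8:-1/7 = 35/8

[ZDA]:[PRJ] = 35/8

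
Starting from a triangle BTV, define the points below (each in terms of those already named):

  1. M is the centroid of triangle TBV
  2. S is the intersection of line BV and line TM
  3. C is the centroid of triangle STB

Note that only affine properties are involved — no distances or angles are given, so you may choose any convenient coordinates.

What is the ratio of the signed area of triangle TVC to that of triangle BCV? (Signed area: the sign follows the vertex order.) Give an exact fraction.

Set B = (0, 0), T = (1, 0), V = (0, 1); any affine frame gives the same invariant.
1. M is the centroid of triangle TBV ⇒ M = (1/3, 1/3)
2. S is the intersection of line BV and line TM ⇒ S = (0, 1/2)
3. C is the centroid of triangle STB ⇒ C = (1/3, 1/6)
2·[TVC] = 1/2, 2·[BCV] = 1/3
[TVC]:[BCV] = 1/2:1/3 = 3/2

[TVC]:[BCV] = 3/2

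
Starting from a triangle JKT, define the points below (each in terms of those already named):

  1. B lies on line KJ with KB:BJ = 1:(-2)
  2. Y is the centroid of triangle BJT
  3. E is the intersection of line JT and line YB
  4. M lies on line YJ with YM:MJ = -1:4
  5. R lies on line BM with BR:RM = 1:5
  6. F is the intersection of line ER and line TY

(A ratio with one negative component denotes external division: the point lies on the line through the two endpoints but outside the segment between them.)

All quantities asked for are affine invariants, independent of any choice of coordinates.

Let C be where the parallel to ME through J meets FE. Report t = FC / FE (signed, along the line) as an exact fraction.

t = -31/9

Set J = (0, 0), K = (1, 0), T = (0, 1); any affine frame gives the same invariant.
1. B lies on line KJ with KB:BJ = 1:(-2) ⇒ B = (2, 0)
2. Y is the centroid of triangle BJT ⇒ Y = (2/3, 1/3)
3. E is the intersection of line JT and line YB ⇒ E = (0, 1/2)
4. M lies on line YJ with YM:MJ = -1:4 ⇒ M = (8/9, 4/9)
5. R lies on line BM with BR:RM = 1:5 ⇒ R = (49/27, 2/27)
6. F is the intersection of line ER and line TY ⇒ F = (49/75, 26/75)
through J parallel to ME: direction (-8/9, 1/18); meets FE at C = (392/135, -49/270)
C = F + t·(E−F) with t = -31/9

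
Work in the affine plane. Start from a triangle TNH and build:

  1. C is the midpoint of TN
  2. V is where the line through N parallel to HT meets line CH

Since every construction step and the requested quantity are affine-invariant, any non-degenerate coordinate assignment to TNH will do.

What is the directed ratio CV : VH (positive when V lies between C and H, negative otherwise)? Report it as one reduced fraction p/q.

Assign T = (0, 0), N = (1, 0), H = (0, 1) — the answer is frame-independent, so this choice is without loss of generality.
1. C is the midpoint of TN ⇒ C = (1/2, 0)
2. V is where the line through N parallel to HT meets line CH ⇒ V = (1, -1)
V = C + t·(H−C) with t = -1, so CV:VH = t:(1−t) = -1:2

CV:VH = -1/2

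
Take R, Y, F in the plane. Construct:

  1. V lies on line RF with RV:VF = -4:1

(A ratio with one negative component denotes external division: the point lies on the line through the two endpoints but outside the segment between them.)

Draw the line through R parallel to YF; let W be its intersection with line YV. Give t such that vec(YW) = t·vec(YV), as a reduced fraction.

t = -3

Set R = (0, 0), Y = (1, 0), F = (0, 1); any affine frame gives the same invariant.
1. V lies on line RF with RV:VF = -4:1 ⇒ V = (0, 4/3)
through R parallel to YF: direction (-1, 1); meets YV at W = (4, -4)
W = Y + t·(V−Y) with t = -3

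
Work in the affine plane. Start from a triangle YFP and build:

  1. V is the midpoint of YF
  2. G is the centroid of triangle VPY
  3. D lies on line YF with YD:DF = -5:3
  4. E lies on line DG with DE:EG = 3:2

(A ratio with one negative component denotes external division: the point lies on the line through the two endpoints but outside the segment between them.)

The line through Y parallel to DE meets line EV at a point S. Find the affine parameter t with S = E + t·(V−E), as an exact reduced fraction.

t = 5/4

Choose coordinates Y = (0, 0), F = (1, 0), P = (0, 1).
1. V is the midpoint of YF ⇒ V = (1/2, 0)
2. G is the centroid of triangle VPY ⇒ G = (1/6, 1/3)
3. D lies on line YF with YD:DF = -5:3 ⇒ D = (5/2, 0)
4. E lies on line DG with DE:EG = 3:2 ⇒ E = (11/10, 1/5)
through Y parallel to DE: direction (-7/5, 1/5); meets EV at S = (7/20, -1/20)
S = E + t·(V−E) with t = 5/4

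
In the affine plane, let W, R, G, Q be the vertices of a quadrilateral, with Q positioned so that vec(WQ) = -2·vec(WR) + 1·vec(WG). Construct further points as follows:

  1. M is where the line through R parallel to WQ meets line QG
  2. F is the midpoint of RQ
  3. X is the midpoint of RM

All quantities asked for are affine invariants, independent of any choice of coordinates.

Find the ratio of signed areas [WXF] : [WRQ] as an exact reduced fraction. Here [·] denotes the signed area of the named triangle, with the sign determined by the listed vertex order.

Set W = (0, 0), R = (1, 0), G = (0, 1), Q = (-2, 1); any affine frame gives the same invariant.
1. M is where the line through R parallel to WQ meets line QG ⇒ M = (-1, 1)
2. F is the midpoint of RQ ⇒ F = (-1/2, 1/2)
3. X is the midpoint of RM ⇒ X = (0, 1/2)
2·[WXF] = 1/4, 2·[WRQ] = 1
[WXF]:[WRQ] = 1/4:1 = 1/4

[WXF]:[WRQ] = 1/4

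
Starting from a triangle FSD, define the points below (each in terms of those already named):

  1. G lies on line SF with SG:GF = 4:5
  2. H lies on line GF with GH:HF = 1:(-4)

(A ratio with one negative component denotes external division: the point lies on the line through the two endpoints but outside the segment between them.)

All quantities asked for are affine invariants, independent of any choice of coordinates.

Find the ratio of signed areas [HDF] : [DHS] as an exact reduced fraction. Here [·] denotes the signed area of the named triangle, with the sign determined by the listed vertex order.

[HDF]:[DHS] = 20/7

Choose coordinates F = (0, 0), S = (1, 0), D = (0, 1).
1. G lies on line SF with SG:GF = 4:5 ⇒ G = (5/9, 0)
2. H lies on line GF with GH:HF = 1:(-4) ⇒ H = (20/27, 0)
2·[HDF] = 20/27, 2·[DHS] = 7/27
[HDF]:[DHS] = 20/27:7/27 = 20/7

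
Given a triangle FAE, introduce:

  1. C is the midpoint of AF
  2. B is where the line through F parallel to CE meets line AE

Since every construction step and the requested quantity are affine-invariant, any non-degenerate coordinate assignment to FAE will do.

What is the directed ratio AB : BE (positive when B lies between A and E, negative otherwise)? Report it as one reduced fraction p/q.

AB:BE = -2

Set F = (0, 0), A = (1, 0), E = (0, 1); any affine frame gives the same invariant.
1. C is the midpoint of AF ⇒ C = (1/2, 0)
2. B is where the line through F parallel to CE meets line AE ⇒ B = (-1, 2)
B = A + t·(E−A) with t = 2, so AB:BE = t:(1−t) = 2:-1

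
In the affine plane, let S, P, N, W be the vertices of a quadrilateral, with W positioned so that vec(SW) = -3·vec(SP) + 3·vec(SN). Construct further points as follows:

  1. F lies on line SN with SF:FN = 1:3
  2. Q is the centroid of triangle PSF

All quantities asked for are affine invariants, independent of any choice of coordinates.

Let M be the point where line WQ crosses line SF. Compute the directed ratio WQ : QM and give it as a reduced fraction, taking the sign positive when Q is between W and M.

Work in coordinates with S = (0, 0), P = (1, 0), N = (0, 1), W = (-3, 3).
1. F lies on line SN with SF:FN = 1:3 ⇒ F = (0, 1/4)
2. Q is the centroid of triangle PSF ⇒ Q = (1/3, 1/12)
line WQ meets SF at M = (0, 3/8)
Q = W + t·(M−W) with t = 10/9, so WQ:QM = 10/9:-1/9

WQ:QM = -10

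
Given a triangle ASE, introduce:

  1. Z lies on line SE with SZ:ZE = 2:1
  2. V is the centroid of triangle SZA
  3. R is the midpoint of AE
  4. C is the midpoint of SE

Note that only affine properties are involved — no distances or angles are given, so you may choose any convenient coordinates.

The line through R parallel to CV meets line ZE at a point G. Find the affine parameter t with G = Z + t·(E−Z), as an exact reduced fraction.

Work in coordinates with A = (0, 0), S = (1, 0), E = (0, 1).
1. Z lies on line SE with SZ:ZE = 2:1 ⇒ Z = (1/3, 2/3)
2. V is the centroid of triangle SZA ⇒ V = (4/9, 2/9)
3. R is the midpoint of AE ⇒ R = (0, 1/2)
4. C is the midpoint of SE ⇒ C = (1/2, 1/2)
through R parallel to CV: direction (-1/18, -5/18); meets ZE at G = (1/12, 11/12)
G = Z + t·(E−Z) with t = 3/4

t = 3/4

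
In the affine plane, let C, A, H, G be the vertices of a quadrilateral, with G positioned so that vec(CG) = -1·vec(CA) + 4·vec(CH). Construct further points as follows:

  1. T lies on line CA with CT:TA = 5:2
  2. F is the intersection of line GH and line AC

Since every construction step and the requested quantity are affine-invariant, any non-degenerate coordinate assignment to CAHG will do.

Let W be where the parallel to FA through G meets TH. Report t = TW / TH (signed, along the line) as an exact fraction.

Set C = (0, 0), A = (1, 0), H = (0, 1), G = (-1, 4); any affine frame gives the same invariant.
1. T lies on line CA with CT:TA = 5:2 ⇒ T = (5/7, 0)
2. F is the intersection of line GH and line AC ⇒ F = (1/3, 0)
through G parallel to FA: direction (2/3, 0); meets TH at W = (-15/7, 4)
W = T + t·(H−T) with t = 4

t = 4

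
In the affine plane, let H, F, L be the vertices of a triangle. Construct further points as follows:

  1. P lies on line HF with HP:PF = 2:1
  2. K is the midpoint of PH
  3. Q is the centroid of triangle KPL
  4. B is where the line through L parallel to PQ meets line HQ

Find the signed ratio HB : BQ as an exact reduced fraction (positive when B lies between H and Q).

Work in coordinates with H = (0, 0), F = (1, 0), L = (0, 1).
1. P lies on line HF with HP:PF = 2:1 ⇒ P = (2/3, 0)
2. K is the midpoint of PH ⇒ K = (1/3, 0)
3. Q is the centroid of triangle KPL ⇒ Q = (1/3, 1/3)
4. B is where the line through L parallel to PQ meets line HQ ⇒ B = (1/2, 1/2)
B = H + t·(Q−H) with t = 3/2, so HB:BQ = t:(1−t) = 3/2:-1/2

HB:BQ = -3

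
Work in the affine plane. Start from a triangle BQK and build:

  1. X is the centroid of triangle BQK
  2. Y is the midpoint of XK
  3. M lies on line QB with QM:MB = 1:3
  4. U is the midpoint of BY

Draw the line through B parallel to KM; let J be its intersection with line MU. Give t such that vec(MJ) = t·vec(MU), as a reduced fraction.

Choose coordinates B = (0, 0), Q = (1, 0), K = (0, 1).
1. X is the centroid of triangle BQK ⇒ X = (1/3, 1/3)
2. Y is the midpoint of XK ⇒ Y = (1/6, 2/3)
3. M lies on line QB with QM:MB = 1:3 ⇒ M = (3/4, 0)
4. U is the midpoint of BY ⇒ U = (1/12, 1/3)
through B parallel to KM: direction (3/4, -1); meets MU at J = (-9/20, 3/5)
J = M + t·(U−M) with t = 9/5

t = 9/5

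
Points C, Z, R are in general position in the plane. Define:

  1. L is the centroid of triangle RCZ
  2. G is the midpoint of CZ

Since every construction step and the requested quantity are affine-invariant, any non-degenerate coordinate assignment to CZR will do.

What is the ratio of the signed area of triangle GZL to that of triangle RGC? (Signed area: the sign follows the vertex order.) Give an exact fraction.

Set C = (0, 0), Z = (1, 0), R = (0, 1); any affine frame gives the same invariant.
1. L is the centroid of triangle RCZ ⇒ L = (1/3, 1/3)
2. G is the midpoint of CZ ⇒ G = (1/2, 0)
2·[GZL] = 1/6, 2·[RGC] = -1/2
[GZL]:[RGC] = 1/6:-1/2 = -1/3

[GZL]:[RGC] = -1/3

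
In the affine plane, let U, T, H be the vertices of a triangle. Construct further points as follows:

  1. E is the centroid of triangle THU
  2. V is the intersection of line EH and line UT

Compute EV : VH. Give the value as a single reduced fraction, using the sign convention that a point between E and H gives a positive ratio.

EV:VH = -1/3

Assign U = (0, 0), T = (1, 0), H = (0, 1) — the answer is frame-independent, so this choice is without loss of generality.
1. E is the centroid of triangle THU ⇒ E = (1/3, 1/3)
2. V is the intersection of line EH and line UT ⇒ V = (1/2, 0)
V = E + t·(H−E) with t = -1/2, so EV:VH = t:(1−t) = -1/2:3/2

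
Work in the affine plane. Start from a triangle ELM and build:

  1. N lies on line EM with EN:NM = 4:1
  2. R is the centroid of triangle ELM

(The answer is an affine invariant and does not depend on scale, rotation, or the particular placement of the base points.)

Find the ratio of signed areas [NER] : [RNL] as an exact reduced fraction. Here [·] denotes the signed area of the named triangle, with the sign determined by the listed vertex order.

[NER]:[RNL] = -4/3

Set E = (0, 0), L = (1, 0), M = (0, 1); any affine frame gives the same invariant.
1. N lies on line EM with EN:NM = 4:1 ⇒ N = (0, 4/5)
2. R is the centroid of triangle ELM ⇒ R = (1/3, 1/3)
2·[NER] = 4/15, 2·[RNL] = -1/5
[NER]:[RNL] = 4/15:-1/5 = -4/3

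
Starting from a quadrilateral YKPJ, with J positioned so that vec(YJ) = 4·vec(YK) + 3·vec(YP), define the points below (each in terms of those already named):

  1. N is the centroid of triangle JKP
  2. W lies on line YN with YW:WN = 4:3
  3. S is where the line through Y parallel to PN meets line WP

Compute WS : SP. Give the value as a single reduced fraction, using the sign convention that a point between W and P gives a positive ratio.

WS:SP = -4/7

Assign Y = (0, 0), K = (1, 0), P = (0, 1), J = (4, 3) — the answer is frame-independent, so this choice is without loss of generality.
1. N is the centroid of triangle JKP ⇒ N = (5/3, 4/3)
2. W lies on line YN with YW:WN = 4:3 ⇒ W = (20/21, 16/21)
3. S is where the line through Y parallel to PN meets line WP ⇒ S = (20/9, 4/9)
S = W + t·(P−W) with t = -4/3, so WS:SP = t:(1−t) = -4/3:7/3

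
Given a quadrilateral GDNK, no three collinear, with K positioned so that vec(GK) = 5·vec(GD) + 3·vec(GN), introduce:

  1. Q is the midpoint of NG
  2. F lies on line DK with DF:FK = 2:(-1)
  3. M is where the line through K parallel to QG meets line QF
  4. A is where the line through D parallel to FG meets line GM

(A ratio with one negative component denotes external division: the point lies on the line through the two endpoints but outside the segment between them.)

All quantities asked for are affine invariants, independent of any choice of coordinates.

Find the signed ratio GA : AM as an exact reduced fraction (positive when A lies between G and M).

GA:AM = -3/4

Work in coordinates with G = (0, 0), D = (1, 0), N = (0, 1), K = (5, 3).
1. Q is the midpoint of NG ⇒ Q = (0, 1/2)
2. F lies on line DK with DF:FK = 2:(-1) ⇒ F = (9, 6)
3. M is where the line through K parallel to QG meets line QF ⇒ M = (5, 32/9)
4. A is where the line through D parallel to FG meets line GM ⇒ A = (-15, -32/3)
A = G + t·(M−G) with t = -3, so GA:AM = t:(1−t) = -3:4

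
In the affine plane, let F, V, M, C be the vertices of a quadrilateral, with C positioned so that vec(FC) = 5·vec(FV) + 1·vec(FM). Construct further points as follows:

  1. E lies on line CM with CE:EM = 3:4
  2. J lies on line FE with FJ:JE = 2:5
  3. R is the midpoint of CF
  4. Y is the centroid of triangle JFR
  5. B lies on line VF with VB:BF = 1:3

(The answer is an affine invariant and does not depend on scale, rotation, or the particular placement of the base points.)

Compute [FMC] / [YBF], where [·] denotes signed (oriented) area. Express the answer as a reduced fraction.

[FMC]:[YBF] = 280/11

Work in coordinates with F = (0, 0), V = (1, 0), M = (0, 1), C = (5, 1).
1. E lies on line CM with CE:EM = 3:4 ⇒ E = (20/7, 1)
2. J lies on line FE with FJ:JE = 2:5 ⇒ J = (40/49, 2/7)
3. R is the midpoint of CF ⇒ R = (5/2, 1/2)
4. Y is the centroid of triangle JFR ⇒ Y = (325/294, 11/42)
5. B lies on line VF with VB:BF = 1:3 ⇒ B = (3/4, 0)
2·[FMC] = -5, 2·[YBF] = -11/56
[FMC]:[YBF] = -5:-11/56 = 280/11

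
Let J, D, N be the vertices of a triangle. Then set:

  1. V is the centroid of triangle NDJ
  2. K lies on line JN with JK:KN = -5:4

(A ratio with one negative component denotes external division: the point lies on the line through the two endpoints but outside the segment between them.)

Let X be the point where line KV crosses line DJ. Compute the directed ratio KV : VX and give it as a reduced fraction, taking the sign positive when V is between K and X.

KV:VX = 14

Set J = (0, 0), D = (1, 0), N = (0, 1); any affine frame gives the same invariant.
1. V is the centroid of triangle NDJ ⇒ V = (1/3, 1/3)
2. K lies on line JN with JK:KN = -5:4 ⇒ K = (0, 5)
line KV meets DJ at X = (5/14, 0)
V = K + t·(X−K) with t = 14/15, so KV:VX = 14/15:1/15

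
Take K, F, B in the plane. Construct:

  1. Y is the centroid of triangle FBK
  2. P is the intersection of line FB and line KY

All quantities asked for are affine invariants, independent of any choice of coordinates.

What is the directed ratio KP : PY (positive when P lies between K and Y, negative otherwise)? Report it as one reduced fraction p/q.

KP:PY = -3

Assign K = (0, 0), F = (1, 0), B = (0, 1) — the answer is frame-independent, so this choice is without loss of generality.
1. Y is the centroid of triangle FBK ⇒ Y = (1/3, 1/3)
2. P is the intersection of line FB and line KY ⇒ P = (1/2, 1/2)
P = K + t·(Y−K) with t = 3/2, so KP:PY = t:(1−t) = 3/2:-1/2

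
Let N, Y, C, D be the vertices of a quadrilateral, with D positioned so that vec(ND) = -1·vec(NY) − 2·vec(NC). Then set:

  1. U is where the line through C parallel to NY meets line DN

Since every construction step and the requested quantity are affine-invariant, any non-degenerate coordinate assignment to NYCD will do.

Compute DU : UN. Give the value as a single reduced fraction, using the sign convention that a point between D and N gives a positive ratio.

Work in coordinates with N = (0, 0), Y = (1, 0), C = (0, 1), D = (-1, -2).
1. U is where the line through C parallel to NY meets line DN ⇒ U = (1/2, 1)
U = D + t·(N−D) with t = 3/2, so DU:UN = t:(1−t) = 3/2:-1/2

DU:UN = -3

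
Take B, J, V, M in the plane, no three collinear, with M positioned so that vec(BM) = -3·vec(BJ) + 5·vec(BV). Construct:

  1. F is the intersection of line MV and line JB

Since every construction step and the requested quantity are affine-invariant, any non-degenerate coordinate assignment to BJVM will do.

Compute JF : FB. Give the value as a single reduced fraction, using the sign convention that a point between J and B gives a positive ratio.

Work in coordinates with B = (0, 0), J = (1, 0), V = (0, 1), M = (-3, 5).
1. F is the intersection of line MV and line JB ⇒ F = (3/4, 0)
F = J + t·(B−J) with t = 1/4, so JF:FB = t:(1−t) = 1/4:3/4

JF:FB = 1/3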